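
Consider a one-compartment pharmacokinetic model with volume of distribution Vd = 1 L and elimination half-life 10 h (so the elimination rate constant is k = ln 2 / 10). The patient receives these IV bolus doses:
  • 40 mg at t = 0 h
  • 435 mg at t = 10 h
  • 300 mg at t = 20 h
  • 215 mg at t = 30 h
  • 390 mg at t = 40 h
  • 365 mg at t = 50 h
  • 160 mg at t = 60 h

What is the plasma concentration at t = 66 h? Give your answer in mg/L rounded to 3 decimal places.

329.774 mg/L

k = ln 2 / 10 = 0.06931 per h
Dose 1 (40 mg at t=0 h): 40·exp(−0.06931·66) = 0.412 mg/L
Dose 2 (435 mg at t=10 h): 435·exp(−0.06931·56) = 8.969 mg/L
Dose 3 (300 mg at t=20 h): 300·exp(−0.06931·46) = 12.370 mg/L
Dose 4 (215 mg at t=30 h): 215·exp(−0.06931·36) = 17.731 mg/L
Dose 5 (390 mg at t=40 h): 390·exp(−0.06931·26) = 64.326 mg/L
Dose 6 (365 mg at t=50 h): 365·exp(−0.06931·16) = 120.405 mg/L
Dose 7 (160 mg at t=60 h): 160·exp(−0.06931·6) = 105.561 mg/L
C(66) = 0.412 + 8.969 + 12.370 + 17.731 + 64.326 + 120.405 + 105.561 = 329.774 mg/L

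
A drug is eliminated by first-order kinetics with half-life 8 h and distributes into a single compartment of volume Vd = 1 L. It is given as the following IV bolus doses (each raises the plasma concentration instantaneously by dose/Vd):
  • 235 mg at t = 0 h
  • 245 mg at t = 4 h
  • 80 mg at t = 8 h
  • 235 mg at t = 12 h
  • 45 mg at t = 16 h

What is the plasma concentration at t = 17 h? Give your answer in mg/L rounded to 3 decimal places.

k = ln 2 / 8 = 0.08664 per h
Dose 1 (235 mg at t=0 h): 235·exp(−0.08664·17) = 53.874 mg/L
Dose 2 (245 mg at t=4 h): 245·exp(−0.08664·13) = 79.431 mg/L
Dose 3 (80 mg at t=8 h): 80·exp(−0.08664·9) = 36.680 mg/L
Dose 4 (235 mg at t=12 h): 235·exp(−0.08664·5) = 152.379 mg/L
Dose 5 (45 mg at t=16 h): 45·exp(−0.08664·1) = 41.265 mg/L
C(17) = 53.874 + 79.431 + 36.680 + 152.379 + 41.265 = 363.629 mg/L

363.629 mg/L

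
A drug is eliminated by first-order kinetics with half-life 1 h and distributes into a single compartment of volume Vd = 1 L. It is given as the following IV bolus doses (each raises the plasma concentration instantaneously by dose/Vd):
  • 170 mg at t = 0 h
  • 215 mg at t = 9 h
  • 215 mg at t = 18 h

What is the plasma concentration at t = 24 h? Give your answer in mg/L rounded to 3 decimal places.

k = ln 2 / 1 = 0.69315 per h
Dose 1 (170 mg at t=0 h): 170·exp(−0.69315·24) = 0.000 mg/L
Dose 2 (215 mg at t=9 h): 215·exp(−0.69315·15) = 0.007 mg/L
Dose 3 (215 mg at t=18 h): 215·exp(−0.69315·6) = 3.359 mg/L
C(24) = 0.000 + 0.007 + 3.359 = 3.366 mg/L

3.366 mg/L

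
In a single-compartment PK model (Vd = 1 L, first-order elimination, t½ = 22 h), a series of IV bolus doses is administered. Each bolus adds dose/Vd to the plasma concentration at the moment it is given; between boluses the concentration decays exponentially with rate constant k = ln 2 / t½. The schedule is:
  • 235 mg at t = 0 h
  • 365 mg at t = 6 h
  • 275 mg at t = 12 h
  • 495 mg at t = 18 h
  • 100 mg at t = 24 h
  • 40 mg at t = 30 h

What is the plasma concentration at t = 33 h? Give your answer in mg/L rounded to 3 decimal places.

801.161 mg/L

k = ln 2 / 22 = 0.03151 per h
Dose 1 (235 mg at t=0 h): 235·exp(−0.03151·33) = 83.085 mg/L
Dose 2 (365 mg at t=6 h): 365·exp(−0.03151·27) = 155.900 mg/L
Dose 3 (275 mg at t=12 h): 275·exp(−0.03151·21) = 141.901 mg/L
Dose 4 (495 mg at t=18 h): 495·exp(−0.03151·15) = 308.573 mg/L
Dose 5 (100 mg at t=24 h): 100·exp(−0.03151·9) = 75.310 mg/L
Dose 6 (40 mg at t=30 h): 40·exp(−0.03151·3) = 36.392 mg/L
C(33) = 83.085 + 155.900 + 141.901 + 308.573 + 75.310 + 36.392 = 801.161 mg/L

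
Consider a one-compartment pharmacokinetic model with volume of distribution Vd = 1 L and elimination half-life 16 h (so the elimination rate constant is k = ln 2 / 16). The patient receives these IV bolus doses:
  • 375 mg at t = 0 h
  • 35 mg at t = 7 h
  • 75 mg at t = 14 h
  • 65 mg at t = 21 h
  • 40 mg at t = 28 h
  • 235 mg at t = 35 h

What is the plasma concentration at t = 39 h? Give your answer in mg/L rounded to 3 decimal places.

k = ln 2 / 16 = 0.04332 per h
Dose 1 (375 mg at t=0 h): 375·exp(−0.04332·39) = 69.226 mg/L
Dose 2 (35 mg at t=7 h): 35·exp(−0.04332·32) = 8.750 mg/L
Dose 3 (75 mg at t=14 h): 75·exp(−0.04332·25) = 25.392 mg/L
Dose 4 (65 mg at t=21 h): 65·exp(−0.04332·18) = 29.803 mg/L
Dose 5 (40 mg at t=28 h): 40·exp(−0.04332·11) = 24.837 mg/L
Dose 6 (235 mg at t=35 h): 235·exp(−0.04332·4) = 197.611 mg/L
C(39) = 69.226 + 8.750 + 25.392 + 29.803 + 24.837 + 197.611 = 355.619 mg/L

355.619 mg/L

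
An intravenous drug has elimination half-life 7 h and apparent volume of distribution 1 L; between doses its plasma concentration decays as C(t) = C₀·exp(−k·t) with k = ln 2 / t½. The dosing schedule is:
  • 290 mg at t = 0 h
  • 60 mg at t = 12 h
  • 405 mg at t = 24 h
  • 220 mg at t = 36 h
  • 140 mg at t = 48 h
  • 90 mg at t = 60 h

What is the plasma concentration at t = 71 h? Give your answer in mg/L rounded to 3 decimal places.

55.801 mg/L

k = ln 2 / 7 = 0.09902 per h
Dose 1 (290 mg at t=0 h): 290·exp(−0.09902·71) = 0.257 mg/L
Dose 2 (60 mg at t=12 h): 60·exp(−0.09902·59) = 0.174 mg/L
Dose 3 (405 mg at t=24 h): 405·exp(−0.09902·47) = 3.857 mg/L
Dose 4 (220 mg at t=36 h): 220·exp(−0.09902·35) = 6.875 mg/L
Dose 5 (140 mg at t=48 h): 140·exp(−0.09902·23) = 14.356 mg/L
Dose 6 (90 mg at t=60 h): 90·exp(−0.09902·11) = 30.283 mg/L
C(71) = 0.257 + 0.174 + 3.857 + 6.875 + 14.356 + 30.283 = 55.801 mg/L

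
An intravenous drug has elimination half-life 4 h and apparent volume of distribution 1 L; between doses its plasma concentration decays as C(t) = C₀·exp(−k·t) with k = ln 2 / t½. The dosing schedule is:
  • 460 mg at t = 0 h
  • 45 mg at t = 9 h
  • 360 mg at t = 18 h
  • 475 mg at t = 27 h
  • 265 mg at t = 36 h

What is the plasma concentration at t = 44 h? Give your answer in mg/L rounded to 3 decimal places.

k = ln 2 / 4 = 0.17329 per h
Dose 1 (460 mg at t=0 h): 460·exp(−0.17329·44) = 0.225 mg/L
Dose 2 (45 mg at t=9 h): 45·exp(−0.17329·35) = 0.105 mg/L
Dose 3 (360 mg at t=18 h): 360·exp(−0.17329·26) = 3.977 mg/L
Dose 4 (475 mg at t=27 h): 475·exp(−0.17329·17) = 24.964 mg/L
Dose 5 (265 mg at t=36 h): 265·exp(−0.17329·8) = 66.250 mg/L
C(44) = 0.225 + 0.105 + 3.977 + 24.964 + 66.250 = 95.521 mg/L

95.521 mg/L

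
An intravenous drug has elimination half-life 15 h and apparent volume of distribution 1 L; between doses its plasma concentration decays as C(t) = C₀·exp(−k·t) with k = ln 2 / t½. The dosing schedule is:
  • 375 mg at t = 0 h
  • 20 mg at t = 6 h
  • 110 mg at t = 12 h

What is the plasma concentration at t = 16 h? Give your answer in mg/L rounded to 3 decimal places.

k = ln 2 / 15 = 0.04621 per h
Dose 1 (375 mg at t=0 h): 375·exp(−0.04621·16) = 179.033 mg/L
Dose 2 (20 mg at t=6 h): 20·exp(−0.04621·10) = 12.599 mg/L
Dose 3 (110 mg at t=12 h): 110·exp(−0.04621·4) = 91.436 mg/L
C(16) = 179.033 + 12.599 + 91.436 = 283.068 mg/L

283.068 mg/L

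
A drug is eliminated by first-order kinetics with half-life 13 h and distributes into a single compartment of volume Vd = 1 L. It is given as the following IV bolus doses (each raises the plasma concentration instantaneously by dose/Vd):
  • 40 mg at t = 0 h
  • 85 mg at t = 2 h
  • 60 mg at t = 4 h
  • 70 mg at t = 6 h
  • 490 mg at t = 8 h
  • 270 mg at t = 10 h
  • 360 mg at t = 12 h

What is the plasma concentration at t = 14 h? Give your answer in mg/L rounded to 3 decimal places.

1042.258 mg/L

k = ln 2 / 13 = 0.05332 per h
Dose 1 (40 mg at t=0 h): 40·exp(−0.05332·14) = 18.962 mg/L
Dose 2 (85 mg at t=2 h): 85·exp(−0.05332·12) = 44.828 mg/L
Dose 3 (60 mg at t=4 h): 60·exp(−0.05332·10) = 35.204 mg/L
Dose 4 (70 mg at t=6 h): 70·exp(−0.05332·8) = 45.693 mg/L
Dose 5 (490 mg at t=8 h): 490·exp(−0.05332·6) = 355.844 mg/L
Dose 6 (270 mg at t=10 h): 270·exp(−0.05332·4) = 218.142 mg/L
Dose 7 (360 mg at t=12 h): 360·exp(−0.05332·2) = 323.586 mg/L
C(14) = 18.962 + 44.828 + 35.204 + 45.693 + 355.844 + 218.142 + 323.586 = 1042.258 mg/L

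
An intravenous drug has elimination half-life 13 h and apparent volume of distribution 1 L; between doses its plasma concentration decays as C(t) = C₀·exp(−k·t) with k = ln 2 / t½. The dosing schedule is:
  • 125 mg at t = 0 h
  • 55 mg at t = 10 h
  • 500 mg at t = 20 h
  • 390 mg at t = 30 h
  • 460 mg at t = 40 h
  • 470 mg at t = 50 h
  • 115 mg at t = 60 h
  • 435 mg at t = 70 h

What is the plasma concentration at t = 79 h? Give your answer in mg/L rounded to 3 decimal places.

k = ln 2 / 13 = 0.05332 per h
Dose 1 (125 mg at t=0 h): 125·exp(−0.05332·79) = 1.852 mg/L
Dose 2 (55 mg at t=10 h): 55·exp(−0.05332·69) = 1.389 mg/L
Dose 3 (500 mg at t=20 h): 500·exp(−0.05332·59) = 21.516 mg/L
Dose 4 (390 mg at t=30 h): 390·exp(−0.05332·49) = 28.603 mg/L
Dose 5 (460 mg at t=40 h): 460·exp(−0.05332·39) = 57.500 mg/L
Dose 6 (470 mg at t=50 h): 470·exp(−0.05332·29) = 100.131 mg/L
Dose 7 (115 mg at t=60 h): 115·exp(−0.05332·19) = 41.757 mg/L
Dose 8 (435 mg at t=70 h): 435·exp(−0.05332·9) = 269.205 mg/L
C(79) = 1.852 + 1.389 + 21.516 + 28.603 + 57.500 + 100.131 + 41.757 + 269.205 = 521.953 mg/L

521.953 mg/L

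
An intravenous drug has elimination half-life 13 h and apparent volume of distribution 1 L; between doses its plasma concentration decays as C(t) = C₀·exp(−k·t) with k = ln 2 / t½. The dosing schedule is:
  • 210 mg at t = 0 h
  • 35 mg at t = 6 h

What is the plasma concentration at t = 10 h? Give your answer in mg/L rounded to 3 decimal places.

k = ln 2 / 13 = 0.05332 per h
Dose 1 (210 mg at t=0 h): 210·exp(−0.05332·10) = 123.213 mg/L
Dose 2 (35 mg at t=6 h): 35·exp(−0.05332·4) = 28.278 mg/L
C(10) = 123.213 + 28.278 = 151.491 mg/L

151.491 mg/L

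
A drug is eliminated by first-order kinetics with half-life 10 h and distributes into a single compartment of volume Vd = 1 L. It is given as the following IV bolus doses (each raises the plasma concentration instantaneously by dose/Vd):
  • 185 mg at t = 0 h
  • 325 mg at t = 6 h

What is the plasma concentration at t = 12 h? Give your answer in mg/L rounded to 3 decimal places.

294.946 mg/L

k = ln 2 / 10 = 0.06931 per h
Dose 1 (185 mg at t=0 h): 185·exp(−0.06931·12) = 80.526 mg/L
Dose 2 (325 mg at t=6 h): 325·exp(−0.06931·6) = 214.420 mg/L
C(12) = 80.526 + 214.420 = 294.946 mg/L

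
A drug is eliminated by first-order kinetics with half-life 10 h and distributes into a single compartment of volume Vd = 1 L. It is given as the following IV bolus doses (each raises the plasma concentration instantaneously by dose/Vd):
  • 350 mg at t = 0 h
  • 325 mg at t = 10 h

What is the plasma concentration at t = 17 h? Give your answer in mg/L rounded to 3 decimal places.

k = ln 2 / 10 = 0.06931 per h
Dose 1 (350 mg at t=0 h): 350·exp(−0.06931·17) = 107.725 mg/L
Dose 2 (325 mg at t=10 h): 325·exp(−0.06931·7) = 200.061 mg/L
C(17) = 107.725 + 200.061 = 307.786 mg/L

307.786 mg/L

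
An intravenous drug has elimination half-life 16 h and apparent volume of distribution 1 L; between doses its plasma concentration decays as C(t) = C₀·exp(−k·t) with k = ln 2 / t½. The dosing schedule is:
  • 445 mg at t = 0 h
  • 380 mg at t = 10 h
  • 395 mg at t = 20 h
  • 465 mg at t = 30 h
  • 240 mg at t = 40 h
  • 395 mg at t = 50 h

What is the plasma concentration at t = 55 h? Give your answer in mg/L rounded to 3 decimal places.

k = ln 2 / 16 = 0.04332 per h
Dose 1 (445 mg at t=0 h): 445·exp(−0.04332·55) = 41.074 mg/L
Dose 2 (380 mg at t=10 h): 380·exp(−0.04332·45) = 54.092 mg/L
Dose 3 (395 mg at t=20 h): 395·exp(−0.04332·35) = 86.715 mg/L
Dose 4 (465 mg at t=30 h): 465·exp(−0.04332·25) = 157.432 mg/L
Dose 5 (240 mg at t=40 h): 240·exp(−0.04332·15) = 125.313 mg/L
Dose 6 (395 mg at t=50 h): 395·exp(−0.04332·5) = 318.072 mg/L
C(55) = 41.074 + 54.092 + 86.715 + 157.432 + 125.313 + 318.072 = 782.699 mg/L

782.699 mg/L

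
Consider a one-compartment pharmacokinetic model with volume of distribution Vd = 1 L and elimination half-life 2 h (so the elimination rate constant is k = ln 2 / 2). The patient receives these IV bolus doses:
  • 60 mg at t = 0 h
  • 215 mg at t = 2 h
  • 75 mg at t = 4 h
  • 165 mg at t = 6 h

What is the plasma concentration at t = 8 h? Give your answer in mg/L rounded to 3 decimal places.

k = ln 2 / 2 = 0.34657 per h
Dose 1 (60 mg at t=0 h): 60·exp(−0.34657·8) = 3.750 mg/L
Dose 2 (215 mg at t=2 h): 215·exp(−0.34657·6) = 26.875 mg/L
Dose 3 (75 mg at t=4 h): 75·exp(−0.34657·4) = 18.750 mg/L
Dose 4 (165 mg at t=6 h): 165·exp(−0.34657·2) = 82.500 mg/L
C(8) = 3.750 + 26.875 + 18.750 + 82.500 = 131.875 mg/L

131.875 mg/L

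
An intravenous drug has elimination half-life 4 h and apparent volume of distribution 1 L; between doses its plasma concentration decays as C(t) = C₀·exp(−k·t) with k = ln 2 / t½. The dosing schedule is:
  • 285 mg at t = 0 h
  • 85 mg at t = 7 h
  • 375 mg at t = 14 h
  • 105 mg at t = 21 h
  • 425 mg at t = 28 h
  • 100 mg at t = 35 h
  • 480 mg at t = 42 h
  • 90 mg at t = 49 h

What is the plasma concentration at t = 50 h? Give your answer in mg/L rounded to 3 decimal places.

214.025 mg/L

k = ln 2 / 4 = 0.17329 per h
Dose 1 (285 mg at t=0 h): 285·exp(−0.17329·50) = 0.049 mg/L
Dose 2 (85 mg at t=7 h): 85·exp(−0.17329·43) = 0.049 mg/L
Dose 3 (375 mg at t=14 h): 375·exp(−0.17329·36) = 0.732 mg/L
Dose 4 (105 mg at t=21 h): 105·exp(−0.17329·29) = 0.690 mg/L
Dose 5 (425 mg at t=28 h): 425·exp(−0.17329·22) = 9.391 mg/L
Dose 6 (100 mg at t=35 h): 100·exp(−0.17329·15) = 7.433 mg/L
Dose 7 (480 mg at t=42 h): 480·exp(−0.17329·8) = 120.000 mg/L
Dose 8 (90 mg at t=49 h): 90·exp(−0.17329·1) = 75.681 mg/L
C(50) = 0.049 + 0.049 + 0.732 + 0.690 + 9.391 + 7.433 + 120.000 + 75.681 = 214.025 mg/L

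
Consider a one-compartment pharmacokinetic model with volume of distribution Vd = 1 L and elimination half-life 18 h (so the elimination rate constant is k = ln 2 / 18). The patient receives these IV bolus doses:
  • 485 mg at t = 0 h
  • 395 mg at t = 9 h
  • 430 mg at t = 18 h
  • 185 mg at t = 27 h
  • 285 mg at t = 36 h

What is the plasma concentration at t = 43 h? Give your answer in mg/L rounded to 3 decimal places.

k = ln 2 / 18 = 0.03851 per h
Dose 1 (485 mg at t=0 h): 485·exp(−0.03851·43) = 92.601 mg/L
Dose 2 (395 mg at t=9 h): 395·exp(−0.03851·34) = 106.656 mg/L
Dose 3 (430 mg at t=18 h): 430·exp(−0.03851·25) = 164.199 mg/L
Dose 4 (185 mg at t=27 h): 185·exp(−0.03851·16) = 99.906 mg/L
Dose 5 (285 mg at t=36 h): 285·exp(−0.03851·7) = 217.660 mg/L
C(43) = 92.601 + 106.656 + 164.199 + 99.906 + 217.660 = 681.021 mg/L

681.021 mg/L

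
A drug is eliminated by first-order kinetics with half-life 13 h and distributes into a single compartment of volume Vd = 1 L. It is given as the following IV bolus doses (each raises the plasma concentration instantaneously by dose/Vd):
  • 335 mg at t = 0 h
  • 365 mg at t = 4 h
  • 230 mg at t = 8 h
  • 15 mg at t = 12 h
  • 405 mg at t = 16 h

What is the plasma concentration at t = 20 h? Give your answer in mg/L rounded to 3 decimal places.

k = ln 2 / 13 = 0.05332 per h
Dose 1 (335 mg at t=0 h): 335·exp(−0.05332·20) = 115.325 mg/L
Dose 2 (365 mg at t=4 h): 365·exp(−0.05332·16) = 155.523 mg/L
Dose 3 (230 mg at t=8 h): 230·exp(−0.05332·12) = 121.298 mg/L
Dose 4 (15 mg at t=12 h): 15·exp(−0.05332·8) = 9.791 mg/L
Dose 5 (405 mg at t=16 h): 405·exp(−0.05332·4) = 327.213 mg/L
C(20) = 115.325 + 155.523 + 121.298 + 9.791 + 327.213 = 729.150 mg/L

729.150 mg/L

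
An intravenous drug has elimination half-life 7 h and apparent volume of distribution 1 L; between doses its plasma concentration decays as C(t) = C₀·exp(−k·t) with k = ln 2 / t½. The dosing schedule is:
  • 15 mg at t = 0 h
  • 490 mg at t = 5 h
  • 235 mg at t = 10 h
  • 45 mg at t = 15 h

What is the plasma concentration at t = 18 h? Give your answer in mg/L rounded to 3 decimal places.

277.632 mg/L

k = ln 2 / 7 = 0.09902 per h
Dose 1 (15 mg at t=0 h): 15·exp(−0.09902·18) = 2.524 mg/L
Dose 2 (490 mg at t=5 h): 490·exp(−0.09902·13) = 135.251 mg/L
Dose 3 (235 mg at t=10 h): 235·exp(−0.09902·8) = 106.423 mg/L
Dose 4 (45 mg at t=15 h): 45·exp(−0.09902·3) = 33.435 mg/L
C(18) = 2.524 + 135.251 + 106.423 + 33.435 = 277.632 mg/L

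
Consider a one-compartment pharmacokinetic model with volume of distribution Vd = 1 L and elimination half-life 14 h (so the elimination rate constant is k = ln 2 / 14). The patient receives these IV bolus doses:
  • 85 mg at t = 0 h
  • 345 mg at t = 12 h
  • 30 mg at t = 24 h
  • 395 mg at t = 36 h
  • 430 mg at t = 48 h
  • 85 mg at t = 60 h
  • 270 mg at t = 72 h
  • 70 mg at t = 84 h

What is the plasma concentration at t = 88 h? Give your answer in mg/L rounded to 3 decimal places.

300.747 mg/L

k = ln 2 / 14 = 0.04951 per h
Dose 1 (85 mg at t=0 h): 85·exp(−0.04951·88) = 1.090 mg/L
Dose 2 (345 mg at t=12 h): 345·exp(−0.04951·76) = 8.010 mg/L
Dose 3 (30 mg at t=24 h): 30·exp(−0.04951·64) = 1.262 mg/L
Dose 4 (395 mg at t=36 h): 395·exp(−0.04951·52) = 30.094 mg/L
Dose 5 (430 mg at t=48 h): 430·exp(−0.04951·40) = 59.345 mg/L
Dose 6 (85 mg at t=60 h): 85·exp(−0.04951·28) = 21.250 mg/L
Dose 7 (270 mg at t=72 h): 270·exp(−0.04951·16) = 122.273 mg/L
Dose 8 (70 mg at t=84 h): 70·exp(−0.04951·4) = 57.423 mg/L
C(88) = 1.090 + 8.010 + 1.262 + 30.094 + 59.345 + 21.250 + 122.273 + 57.423 = 300.747 mg/L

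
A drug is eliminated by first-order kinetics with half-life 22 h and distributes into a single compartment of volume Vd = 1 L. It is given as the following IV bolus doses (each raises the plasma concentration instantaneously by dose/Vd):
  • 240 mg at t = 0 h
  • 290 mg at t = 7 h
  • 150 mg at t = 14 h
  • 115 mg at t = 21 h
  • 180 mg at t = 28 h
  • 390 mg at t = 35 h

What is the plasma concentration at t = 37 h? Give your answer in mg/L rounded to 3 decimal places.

k = ln 2 / 22 = 0.03151 per h
Dose 1 (240 mg at t=0 h): 240·exp(−0.03151·37) = 74.805 mg/L
Dose 2 (290 mg at t=7 h): 290·exp(−0.03151·30) = 112.694 mg/L
Dose 3 (150 mg at t=14 h): 150·exp(−0.03151·23) = 72.674 mg/L
Dose 4 (115 mg at t=21 h): 115·exp(−0.03151·16) = 69.465 mg/L
Dose 5 (180 mg at t=28 h): 180·exp(−0.03151·9) = 135.558 mg/L
Dose 6 (390 mg at t=35 h): 390·exp(−0.03151·2) = 366.183 mg/L
C(37) = 74.805 + 112.694 + 72.674 + 69.465 + 135.558 + 366.183 = 831.380 mg/L

831.380 mg/L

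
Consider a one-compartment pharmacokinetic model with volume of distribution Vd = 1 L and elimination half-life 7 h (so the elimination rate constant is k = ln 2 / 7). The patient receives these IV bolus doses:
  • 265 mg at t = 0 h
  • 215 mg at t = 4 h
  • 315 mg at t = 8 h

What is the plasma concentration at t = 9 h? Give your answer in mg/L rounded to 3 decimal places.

525.041 mg/L

k = ln 2 / 7 = 0.09902 per h
Dose 1 (265 mg at t=0 h): 265·exp(−0.09902·9) = 108.694 mg/L
Dose 2 (215 mg at t=4 h): 215·exp(−0.09902·5) = 131.044 mg/L
Dose 3 (315 mg at t=8 h): 315·exp(−0.09902·1) = 285.303 mg/L
C(9) = 108.694 + 131.044 + 285.303 = 525.041 mg/L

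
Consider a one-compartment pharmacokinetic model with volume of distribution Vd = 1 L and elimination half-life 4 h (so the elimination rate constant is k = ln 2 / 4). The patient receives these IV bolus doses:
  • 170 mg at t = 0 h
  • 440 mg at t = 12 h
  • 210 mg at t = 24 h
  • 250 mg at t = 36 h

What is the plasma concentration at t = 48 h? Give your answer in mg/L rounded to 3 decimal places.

k = ln 2 / 4 = 0.17329 per h
Dose 1 (170 mg at t=0 h): 170·exp(−0.17329·48) = 0.042 mg/L
Dose 2 (440 mg at t=12 h): 440·exp(−0.17329·36) = 0.859 mg/L
Dose 3 (210 mg at t=24 h): 210·exp(−0.17329·24) = 3.281 mg/L
Dose 4 (250 mg at t=36 h): 250·exp(−0.17329·12) = 31.250 mg/L
C(48) = 0.042 + 0.859 + 3.281 + 31.250 = 35.432 mg/L

35.432 mg/L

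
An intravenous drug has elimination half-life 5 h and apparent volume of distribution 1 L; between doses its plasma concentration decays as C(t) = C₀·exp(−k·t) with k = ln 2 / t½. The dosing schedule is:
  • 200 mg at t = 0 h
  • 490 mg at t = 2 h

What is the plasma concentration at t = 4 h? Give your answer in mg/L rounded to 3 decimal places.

k = ln 2 / 5 = 0.13863 per h
Dose 1 (200 mg at t=0 h): 200·exp(−0.13863·4) = 114.870 mg/L
Dose 2 (490 mg at t=2 h): 490·exp(−0.13863·2) = 371.351 mg/L
C(4) = 114.870 + 371.351 = 486.220 mg/L

486.220 mg/L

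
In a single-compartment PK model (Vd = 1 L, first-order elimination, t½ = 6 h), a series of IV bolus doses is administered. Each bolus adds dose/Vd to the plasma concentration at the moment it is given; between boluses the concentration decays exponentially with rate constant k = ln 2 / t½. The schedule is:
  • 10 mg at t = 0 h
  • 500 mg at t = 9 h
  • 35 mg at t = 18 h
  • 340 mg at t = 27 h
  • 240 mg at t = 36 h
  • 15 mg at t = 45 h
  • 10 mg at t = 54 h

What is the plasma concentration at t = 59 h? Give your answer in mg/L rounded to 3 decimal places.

35.727 mg/L

k = ln 2 / 6 = 0.11552 per h
Dose 1 (10 mg at t=0 h): 10·exp(−0.11552·59) = 0.011 mg/L
Dose 2 (500 mg at t=9 h): 500·exp(−0.11552·50) = 1.550 mg/L
Dose 3 (35 mg at t=18 h): 35·exp(−0.11552·41) = 0.307 mg/L
Dose 4 (340 mg at t=27 h): 340·exp(−0.11552·32) = 8.433 mg/L
Dose 5 (240 mg at t=36 h): 240·exp(−0.11552·23) = 16.837 mg/L
Dose 6 (15 mg at t=45 h): 15·exp(−0.11552·14) = 2.976 mg/L
Dose 7 (10 mg at t=54 h): 10·exp(−0.11552·5) = 5.612 mg/L
C(59) = 0.011 + 1.550 + 0.307 + 8.433 + 16.837 + 2.976 + 5.612 = 35.727 mg/L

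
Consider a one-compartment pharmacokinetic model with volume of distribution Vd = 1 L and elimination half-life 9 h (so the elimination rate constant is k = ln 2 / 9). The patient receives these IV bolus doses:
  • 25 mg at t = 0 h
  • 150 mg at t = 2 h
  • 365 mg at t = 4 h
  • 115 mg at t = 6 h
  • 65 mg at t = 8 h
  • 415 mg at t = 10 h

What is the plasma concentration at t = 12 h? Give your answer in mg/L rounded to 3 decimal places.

752.441 mg/L

k = ln 2 / 9 = 0.07702 per h
Dose 1 (25 mg at t=0 h): 25·exp(−0.07702·12) = 9.921 mg/L
Dose 2 (150 mg at t=2 h): 150·exp(−0.07702·10) = 69.441 mg/L
Dose 3 (365 mg at t=4 h): 365·exp(−0.07702·8) = 197.111 mg/L
Dose 4 (115 mg at t=6 h): 115·exp(−0.07702·6) = 72.445 mg/L
Dose 5 (65 mg at t=8 h): 65·exp(−0.07702·4) = 47.766 mg/L
Dose 6 (415 mg at t=10 h): 415·exp(−0.07702·2) = 355.756 mg/L
C(12) = 9.921 + 69.441 + 197.111 + 72.445 + 47.766 + 355.756 = 752.441 mg/L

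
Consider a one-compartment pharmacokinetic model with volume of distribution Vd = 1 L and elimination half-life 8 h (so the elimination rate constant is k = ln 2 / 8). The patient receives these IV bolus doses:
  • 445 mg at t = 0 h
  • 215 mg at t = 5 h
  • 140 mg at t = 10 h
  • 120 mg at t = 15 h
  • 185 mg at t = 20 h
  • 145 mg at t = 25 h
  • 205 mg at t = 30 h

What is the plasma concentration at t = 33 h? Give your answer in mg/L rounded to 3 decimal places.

k = ln 2 / 8 = 0.08664 per h
Dose 1 (445 mg at t=0 h): 445·exp(−0.08664·33) = 25.504 mg/L
Dose 2 (215 mg at t=5 h): 215·exp(−0.08664·28) = 19.003 mg/L
Dose 3 (140 mg at t=10 h): 140·exp(−0.08664·23) = 19.084 mg/L
Dose 4 (120 mg at t=15 h): 120·exp(−0.08664·18) = 25.227 mg/L
Dose 5 (185 mg at t=20 h): 185·exp(−0.08664·13) = 59.979 mg/L
Dose 6 (145 mg at t=25 h): 145·exp(−0.08664·8) = 72.500 mg/L
Dose 7 (205 mg at t=30 h): 205·exp(−0.08664·3) = 158.077 mg/L
C(33) = 25.504 + 19.003 + 19.084 + 25.227 + 59.979 + 72.500 + 158.077 = 379.374 mg/L

379.374 mg/L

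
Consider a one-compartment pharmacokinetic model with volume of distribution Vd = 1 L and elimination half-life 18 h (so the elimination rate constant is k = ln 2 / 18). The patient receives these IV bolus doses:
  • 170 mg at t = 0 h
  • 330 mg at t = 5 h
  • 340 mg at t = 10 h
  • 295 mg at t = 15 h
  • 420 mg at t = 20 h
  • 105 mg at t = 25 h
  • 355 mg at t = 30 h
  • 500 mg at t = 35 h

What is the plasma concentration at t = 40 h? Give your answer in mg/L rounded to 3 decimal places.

1249.247 mg/L

k = ln 2 / 18 = 0.03851 per h
Dose 1 (170 mg at t=0 h): 170·exp(−0.03851·40) = 36.433 mg/L
Dose 2 (330 mg at t=5 h): 330·exp(−0.03851·35) = 85.739 mg/L
Dose 3 (340 mg at t=10 h): 340·exp(−0.03851·30) = 107.093 mg/L
Dose 4 (295 mg at t=15 h): 295·exp(−0.03851·25) = 112.648 mg/L
Dose 5 (420 mg at t=20 h): 420·exp(−0.03851·20) = 194.434 mg/L
Dose 6 (105 mg at t=25 h): 105·exp(−0.03851·15) = 58.929 mg/L
Dose 7 (355 mg at t=30 h): 355·exp(−0.03851·10) = 241.540 mg/L
Dose 8 (500 mg at t=35 h): 500·exp(−0.03851·5) = 412.430 mg/L
C(40) = 36.433 + 85.739 + 107.093 + 112.648 + 194.434 + 58.929 + 241.540 + 412.430 = 1249.247 mg/L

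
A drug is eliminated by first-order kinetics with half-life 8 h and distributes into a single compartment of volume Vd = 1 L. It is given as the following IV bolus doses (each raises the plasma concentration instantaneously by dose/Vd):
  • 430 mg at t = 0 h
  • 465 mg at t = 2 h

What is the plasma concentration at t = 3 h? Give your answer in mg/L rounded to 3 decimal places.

757.982 mg/L

k = ln 2 / 8 = 0.08664 per h
Dose 1 (430 mg at t=0 h): 430·exp(−0.08664·3) = 331.575 mg/L
Dose 2 (465 mg at t=2 h): 465·exp(−0.08664·1) = 426.407 mg/L
C(3) = 331.575 + 426.407 = 757.982 mg/L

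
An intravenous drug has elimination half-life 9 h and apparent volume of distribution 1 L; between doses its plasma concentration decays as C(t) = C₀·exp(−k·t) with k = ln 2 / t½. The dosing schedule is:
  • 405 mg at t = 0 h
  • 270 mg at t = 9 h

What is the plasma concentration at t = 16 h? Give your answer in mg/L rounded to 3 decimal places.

k = ln 2 / 9 = 0.07702 per h
Dose 1 (405 mg at t=0 h): 405·exp(−0.07702·16) = 118.111 mg/L
Dose 2 (270 mg at t=9 h): 270·exp(−0.07702·7) = 157.481 mg/L
C(16) = 118.111 + 157.481 = 275.592 mg/L

275.592 mg/L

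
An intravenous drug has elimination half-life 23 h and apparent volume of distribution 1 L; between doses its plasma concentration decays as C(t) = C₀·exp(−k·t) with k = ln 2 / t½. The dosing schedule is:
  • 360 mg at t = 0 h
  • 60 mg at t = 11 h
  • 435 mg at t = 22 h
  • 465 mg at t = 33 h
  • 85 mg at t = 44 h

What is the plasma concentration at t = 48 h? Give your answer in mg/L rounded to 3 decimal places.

k = ln 2 / 23 = 0.03014 per h
Dose 1 (360 mg at t=0 h): 360·exp(−0.03014·48) = 84.736 mg/L
Dose 2 (60 mg at t=11 h): 60·exp(−0.03014·37) = 19.674 mg/L
Dose 3 (435 mg at t=22 h): 435·exp(−0.03014·26) = 198.698 mg/L
Dose 4 (465 mg at t=33 h): 465·exp(−0.03014·15) = 295.889 mg/L
Dose 5 (85 mg at t=44 h): 85·exp(−0.03014·4) = 75.347 mg/L
C(48) = 84.736 + 19.674 + 198.698 + 295.889 + 75.347 = 674.344 mg/L

674.344 mg/L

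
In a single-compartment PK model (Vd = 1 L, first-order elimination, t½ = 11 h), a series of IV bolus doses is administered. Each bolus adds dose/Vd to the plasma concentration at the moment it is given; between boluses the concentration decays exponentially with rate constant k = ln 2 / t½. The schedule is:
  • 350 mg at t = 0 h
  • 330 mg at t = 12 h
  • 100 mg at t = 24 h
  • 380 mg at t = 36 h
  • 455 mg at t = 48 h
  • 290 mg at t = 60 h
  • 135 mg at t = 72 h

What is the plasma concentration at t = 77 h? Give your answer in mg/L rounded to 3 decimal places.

k = ln 2 / 11 = 0.06301 per h
Dose 1 (350 mg at t=0 h): 350·exp(−0.06301·77) = 2.734 mg/L
Dose 2 (330 mg at t=12 h): 330·exp(−0.06301·65) = 5.492 mg/L
Dose 3 (100 mg at t=24 h): 100·exp(−0.06301·53) = 3.545 mg/L
Dose 4 (380 mg at t=36 h): 380·exp(−0.06301·41) = 28.692 mg/L
Dose 5 (455 mg at t=48 h): 455·exp(−0.06301·29) = 73.179 mg/L
Dose 6 (290 mg at t=60 h): 290·exp(−0.06301·17) = 99.350 mg/L
Dose 7 (135 mg at t=72 h): 135·exp(−0.06301·5) = 98.515 mg/L
C(77) = 2.734 + 5.492 + 3.545 + 28.692 + 73.179 + 99.350 + 98.515 = 311.507 mg/L

311.507 mg/L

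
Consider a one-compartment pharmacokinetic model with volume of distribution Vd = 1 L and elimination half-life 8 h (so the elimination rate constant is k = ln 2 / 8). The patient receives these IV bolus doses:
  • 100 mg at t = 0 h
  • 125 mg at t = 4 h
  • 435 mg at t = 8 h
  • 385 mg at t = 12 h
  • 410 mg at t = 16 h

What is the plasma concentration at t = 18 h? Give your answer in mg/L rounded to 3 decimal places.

814.770 mg/L

k = ln 2 / 8 = 0.08664 per h
Dose 1 (100 mg at t=0 h): 100·exp(−0.08664·18) = 21.022 mg/L
Dose 2 (125 mg at t=4 h): 125·exp(−0.08664·14) = 37.163 mg/L
Dose 3 (435 mg at t=8 h): 435·exp(−0.08664·10) = 182.895 mg/L
Dose 4 (385 mg at t=12 h): 385·exp(−0.08664·6) = 228.922 mg/L
Dose 5 (410 mg at t=16 h): 410·exp(−0.08664·2) = 344.768 mg/L
C(18) = 21.022 + 37.163 + 182.895 + 228.922 + 344.768 = 814.770 mg/L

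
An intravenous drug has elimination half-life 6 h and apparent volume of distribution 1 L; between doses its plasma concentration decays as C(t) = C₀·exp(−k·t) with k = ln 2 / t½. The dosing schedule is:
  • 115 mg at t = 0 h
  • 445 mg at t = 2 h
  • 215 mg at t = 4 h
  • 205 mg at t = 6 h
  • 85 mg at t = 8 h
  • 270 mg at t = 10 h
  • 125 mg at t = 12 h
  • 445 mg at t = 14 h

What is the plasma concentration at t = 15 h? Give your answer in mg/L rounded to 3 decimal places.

926.486 mg/L

k = ln 2 / 6 = 0.11552 per h
Dose 1 (115 mg at t=0 h): 115·exp(−0.11552·15) = 20.329 mg/L
Dose 2 (445 mg at t=2 h): 445·exp(−0.11552·13) = 99.112 mg/L
Dose 3 (215 mg at t=4 h): 215·exp(−0.11552·11) = 60.332 mg/L
Dose 4 (205 mg at t=6 h): 205·exp(−0.11552·9) = 72.478 mg/L
Dose 5 (85 mg at t=8 h): 85·exp(−0.11552·7) = 37.863 mg/L
Dose 6 (270 mg at t=10 h): 270·exp(−0.11552·5) = 151.532 mg/L
Dose 7 (125 mg at t=12 h): 125·exp(−0.11552·3) = 88.388 mg/L
Dose 8 (445 mg at t=14 h): 445·exp(−0.11552·1) = 396.450 mg/L
C(15) = 20.329 + 99.112 + 60.332 + 72.478 + 37.863 + 151.532 + 88.388 + 396.450 = 926.486 mg/L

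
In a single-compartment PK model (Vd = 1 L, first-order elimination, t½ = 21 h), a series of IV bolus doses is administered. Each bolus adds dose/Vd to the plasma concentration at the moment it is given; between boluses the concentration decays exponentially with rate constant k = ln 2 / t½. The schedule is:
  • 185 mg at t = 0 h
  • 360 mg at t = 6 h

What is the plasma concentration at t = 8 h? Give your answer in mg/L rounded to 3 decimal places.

k = ln 2 / 21 = 0.03301 per h
Dose 1 (185 mg at t=0 h): 185·exp(−0.03301·8) = 142.067 mg/L
Dose 2 (360 mg at t=6 h): 360·exp(−0.03301·2) = 337.002 mg/L
C(8) = 142.067 + 337.002 = 479.070 mg/L

479.070 mg/L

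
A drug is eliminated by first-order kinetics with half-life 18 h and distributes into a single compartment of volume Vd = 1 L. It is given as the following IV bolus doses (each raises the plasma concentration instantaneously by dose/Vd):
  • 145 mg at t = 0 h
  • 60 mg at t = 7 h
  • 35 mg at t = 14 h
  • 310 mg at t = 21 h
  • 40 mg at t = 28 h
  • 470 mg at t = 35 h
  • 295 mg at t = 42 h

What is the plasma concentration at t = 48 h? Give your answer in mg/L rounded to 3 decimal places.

691.817 mg/L

k = ln 2 / 18 = 0.03851 per h
Dose 1 (145 mg at t=0 h): 145·exp(−0.03851·48) = 22.836 mg/L
Dose 2 (60 mg at t=7 h): 60·exp(−0.03851·41) = 12.373 mg/L
Dose 3 (35 mg at t=14 h): 35·exp(−0.03851·34) = 9.451 mg/L
Dose 4 (310 mg at t=21 h): 310·exp(−0.03851·27) = 109.602 mg/L
Dose 5 (40 mg at t=28 h): 40·exp(−0.03851·20) = 18.517 mg/L
Dose 6 (470 mg at t=35 h): 470·exp(−0.03851·13) = 284.897 mg/L
Dose 7 (295 mg at t=42 h): 295·exp(−0.03851·6) = 234.142 mg/L
C(48) = 22.836 + 12.373 + 9.451 + 109.602 + 18.517 + 284.897 + 234.142 = 691.817 mg/L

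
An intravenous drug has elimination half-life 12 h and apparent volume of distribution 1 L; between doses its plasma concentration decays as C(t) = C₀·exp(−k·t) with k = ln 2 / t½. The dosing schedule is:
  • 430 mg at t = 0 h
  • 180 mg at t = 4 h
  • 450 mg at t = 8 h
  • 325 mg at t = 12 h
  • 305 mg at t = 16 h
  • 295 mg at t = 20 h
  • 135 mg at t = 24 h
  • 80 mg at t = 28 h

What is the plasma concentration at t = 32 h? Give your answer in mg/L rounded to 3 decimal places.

735.386 mg/L

k = ln 2 / 12 = 0.05776 per h
Dose 1 (430 mg at t=0 h): 430·exp(−0.05776·32) = 67.721 mg/L
Dose 2 (180 mg at t=4 h): 180·exp(−0.05776·28) = 35.717 mg/L
Dose 3 (450 mg at t=8 h): 450·exp(−0.05776·24) = 112.500 mg/L
Dose 4 (325 mg at t=12 h): 325·exp(−0.05776·20) = 102.369 mg/L
Dose 5 (305 mg at t=16 h): 305·exp(−0.05776·16) = 121.039 mg/L
Dose 6 (295 mg at t=20 h): 295·exp(−0.05776·12) = 147.500 mg/L
Dose 7 (135 mg at t=24 h): 135·exp(−0.05776·8) = 85.045 mg/L
Dose 8 (80 mg at t=28 h): 80·exp(−0.05776·4) = 63.496 mg/L
C(32) = 67.721 + 35.717 + 112.500 + 102.369 + 121.039 + 147.500 + 85.045 + 63.496 = 735.386 mg/L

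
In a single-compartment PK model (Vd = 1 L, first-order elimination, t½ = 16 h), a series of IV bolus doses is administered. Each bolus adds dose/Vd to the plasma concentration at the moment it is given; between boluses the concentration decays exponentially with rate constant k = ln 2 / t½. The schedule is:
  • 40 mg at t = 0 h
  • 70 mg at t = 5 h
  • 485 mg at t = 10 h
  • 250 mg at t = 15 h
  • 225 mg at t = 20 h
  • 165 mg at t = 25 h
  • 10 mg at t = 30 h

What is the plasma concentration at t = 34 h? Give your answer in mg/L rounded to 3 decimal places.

553.155 mg/L

k = ln 2 / 16 = 0.04332 per h
Dose 1 (40 mg at t=0 h): 40·exp(−0.04332·34) = 9.170 mg/L
Dose 2 (70 mg at t=5 h): 70·exp(−0.04332·29) = 19.929 mg/L
Dose 3 (485 mg at t=10 h): 485·exp(−0.04332·24) = 171.473 mg/L
Dose 4 (250 mg at t=15 h): 250·exp(−0.04332·19) = 109.766 mg/L
Dose 5 (225 mg at t=20 h): 225·exp(−0.04332·14) = 122.682 mg/L
Dose 6 (165 mg at t=25 h): 165·exp(−0.04332·9) = 111.726 mg/L
Dose 7 (10 mg at t=30 h): 10·exp(−0.04332·4) = 8.409 mg/L
C(34) = 9.170 + 19.929 + 171.473 + 109.766 + 122.682 + 111.726 + 8.409 = 553.155 mg/L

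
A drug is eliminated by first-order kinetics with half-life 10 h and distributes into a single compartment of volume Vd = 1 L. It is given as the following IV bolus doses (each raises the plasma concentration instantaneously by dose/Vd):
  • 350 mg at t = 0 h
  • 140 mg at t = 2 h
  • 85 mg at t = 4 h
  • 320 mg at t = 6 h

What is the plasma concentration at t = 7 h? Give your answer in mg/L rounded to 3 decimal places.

682.057 mg/L

k = ln 2 / 10 = 0.06931 per h
Dose 1 (350 mg at t=0 h): 350·exp(−0.06931·7) = 215.450 mg/L
Dose 2 (140 mg at t=2 h): 140·exp(−0.06931·5) = 98.995 mg/L
Dose 3 (85 mg at t=4 h): 85·exp(−0.06931·3) = 69.041 mg/L
Dose 4 (320 mg at t=6 h): 320·exp(−0.06931·1) = 298.571 mg/L
C(7) = 215.450 + 98.995 + 69.041 + 298.571 = 682.057 mg/L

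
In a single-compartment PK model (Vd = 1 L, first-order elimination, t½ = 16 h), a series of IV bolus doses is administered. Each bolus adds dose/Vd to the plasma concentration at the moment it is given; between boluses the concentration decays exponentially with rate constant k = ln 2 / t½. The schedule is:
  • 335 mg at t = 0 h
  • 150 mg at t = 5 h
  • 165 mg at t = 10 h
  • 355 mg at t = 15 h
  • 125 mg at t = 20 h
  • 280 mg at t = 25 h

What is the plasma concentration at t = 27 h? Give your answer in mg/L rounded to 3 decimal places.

800.988 mg/L

k = ln 2 / 16 = 0.04332 per h
Dose 1 (335 mg at t=0 h): 335·exp(−0.04332·27) = 104.006 mg/L
Dose 2 (150 mg at t=5 h): 150·exp(−0.04332·22) = 57.833 mg/L
Dose 3 (165 mg at t=10 h): 165·exp(−0.04332·17) = 79.002 mg/L
Dose 4 (355 mg at t=15 h): 355·exp(−0.04332·12) = 211.084 mg/L
Dose 5 (125 mg at t=20 h): 125·exp(−0.04332·7) = 92.302 mg/L
Dose 6 (280 mg at t=25 h): 280·exp(−0.04332·2) = 256.761 mg/L
C(27) = 104.006 + 57.833 + 79.002 + 211.084 + 92.302 + 256.761 = 800.988 mg/L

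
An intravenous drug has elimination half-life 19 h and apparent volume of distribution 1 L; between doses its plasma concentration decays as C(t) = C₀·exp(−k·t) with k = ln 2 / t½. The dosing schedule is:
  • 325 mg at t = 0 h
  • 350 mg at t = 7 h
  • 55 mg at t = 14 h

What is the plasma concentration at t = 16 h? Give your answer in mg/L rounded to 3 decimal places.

k = ln 2 / 19 = 0.03648 per h
Dose 1 (325 mg at t=0 h): 325·exp(−0.03648·16) = 181.294 mg/L
Dose 2 (350 mg at t=7 h): 350·exp(−0.03648·9) = 252.043 mg/L
Dose 3 (55 mg at t=14 h): 55·exp(−0.03648·2) = 51.130 mg/L
C(16) = 181.294 + 252.043 + 51.130 = 484.468 mg/L

484.468 mg/L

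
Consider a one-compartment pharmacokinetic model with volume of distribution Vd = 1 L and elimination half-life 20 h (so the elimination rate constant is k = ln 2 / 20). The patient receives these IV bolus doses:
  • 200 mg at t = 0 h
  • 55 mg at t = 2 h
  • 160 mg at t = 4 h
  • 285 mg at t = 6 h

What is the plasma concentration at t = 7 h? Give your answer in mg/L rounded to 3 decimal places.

k = ln 2 / 20 = 0.03466 per h
Dose 1 (200 mg at t=0 h): 200·exp(−0.03466·7) = 156.917 mg/L
Dose 2 (55 mg at t=2 h): 55·exp(−0.03466·5) = 46.249 mg/L
Dose 3 (160 mg at t=4 h): 160·exp(−0.03466·3) = 144.200 mg/L
Dose 4 (285 mg at t=6 h): 285·exp(−0.03466·1) = 275.292 mg/L
C(7) = 156.917 + 46.249 + 144.200 + 275.292 = 622.658 mg/L

622.658 mg/L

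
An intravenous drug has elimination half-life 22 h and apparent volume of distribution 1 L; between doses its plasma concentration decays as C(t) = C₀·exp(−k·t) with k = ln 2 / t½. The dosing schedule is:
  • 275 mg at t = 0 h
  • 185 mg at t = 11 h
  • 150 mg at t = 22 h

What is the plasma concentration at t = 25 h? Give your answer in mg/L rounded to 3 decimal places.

380.587 mg/L

k = ln 2 / 22 = 0.03151 per h
Dose 1 (275 mg at t=0 h): 275·exp(−0.03151·25) = 125.099 mg/L
Dose 2 (185 mg at t=11 h): 185·exp(−0.03151·14) = 119.017 mg/L
Dose 3 (150 mg at t=22 h): 150·exp(−0.03151·3) = 136.471 mg/L
C(25) = 125.099 + 119.017 + 136.471 = 380.587 mg/L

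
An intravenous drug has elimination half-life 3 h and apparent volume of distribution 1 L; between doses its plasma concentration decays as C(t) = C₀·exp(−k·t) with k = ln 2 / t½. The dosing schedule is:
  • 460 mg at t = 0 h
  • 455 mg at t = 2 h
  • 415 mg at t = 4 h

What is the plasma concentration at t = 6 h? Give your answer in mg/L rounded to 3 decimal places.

557.000 mg/L

k = ln 2 / 3 = 0.23105 per h
Dose 1 (460 mg at t=0 h): 460·exp(−0.23105·6) = 115.000 mg/L
Dose 2 (455 mg at t=2 h): 455·exp(−0.23105·4) = 180.567 mg/L
Dose 3 (415 mg at t=4 h): 415·exp(−0.23105·2) = 261.434 mg/L
C(6) = 115.000 + 180.567 + 261.434 = 557.000 mg/L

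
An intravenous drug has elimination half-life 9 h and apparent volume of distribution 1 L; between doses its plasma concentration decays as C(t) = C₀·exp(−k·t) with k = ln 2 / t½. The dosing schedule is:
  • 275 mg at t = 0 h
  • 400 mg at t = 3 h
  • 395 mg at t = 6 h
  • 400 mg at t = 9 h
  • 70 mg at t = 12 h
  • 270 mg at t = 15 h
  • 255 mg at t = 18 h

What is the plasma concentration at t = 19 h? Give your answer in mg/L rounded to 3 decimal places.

985.959 mg/L

k = ln 2 / 9 = 0.07702 per h
Dose 1 (275 mg at t=0 h): 275·exp(−0.07702·19) = 63.654 mg/L
Dose 2 (400 mg at t=3 h): 400·exp(−0.07702·16) = 116.653 mg/L
Dose 3 (395 mg at t=6 h): 395·exp(−0.07702·13) = 145.136 mg/L
Dose 4 (400 mg at t=9 h): 400·exp(−0.07702·10) = 185.175 mg/L
Dose 5 (70 mg at t=12 h): 70·exp(−0.07702·7) = 40.829 mg/L
Dose 6 (270 mg at t=15 h): 270·exp(−0.07702·4) = 198.414 mg/L
Dose 7 (255 mg at t=18 h): 255·exp(−0.07702·1) = 236.098 mg/L
C(19) = 63.654 + 116.653 + 145.136 + 185.175 + 40.829 + 198.414 + 236.098 = 985.959 mg/L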